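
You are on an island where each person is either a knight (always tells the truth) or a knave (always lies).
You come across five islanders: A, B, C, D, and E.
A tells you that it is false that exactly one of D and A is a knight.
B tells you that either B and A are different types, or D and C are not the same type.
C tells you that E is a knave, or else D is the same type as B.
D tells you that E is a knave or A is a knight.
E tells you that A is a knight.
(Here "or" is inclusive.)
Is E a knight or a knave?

E is a knave.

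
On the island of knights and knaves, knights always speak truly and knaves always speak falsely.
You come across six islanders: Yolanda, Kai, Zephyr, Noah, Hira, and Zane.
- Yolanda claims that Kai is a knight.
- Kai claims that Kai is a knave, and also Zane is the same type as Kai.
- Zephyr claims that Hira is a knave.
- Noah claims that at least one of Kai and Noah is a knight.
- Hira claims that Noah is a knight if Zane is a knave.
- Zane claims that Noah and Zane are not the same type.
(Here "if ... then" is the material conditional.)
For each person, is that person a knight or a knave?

Yolanda (knave): "Kai is a knight" — false. ✓
As a knave, Kai's statement "Kai is a knave, and also Zane is the same type as Kai" should be false; it is.
Zephyr is a knave, so "Hira is a knave" must be false — and it is.
Noah is a knave, and the claim "at least one of Kai and Noah is a knight" is indeed false.
Hira is a knight, and the claim "Noah is a knight if Zane is a knave" is indeed True.
Since Zane is a knight, "Noah and Zane are not the same type" needs to be True, which holds.

Yolanda is a knave, Kai is a knave, Zephyr is a knave, Noah is a knave, Hira is a knight, and Zane is a knight.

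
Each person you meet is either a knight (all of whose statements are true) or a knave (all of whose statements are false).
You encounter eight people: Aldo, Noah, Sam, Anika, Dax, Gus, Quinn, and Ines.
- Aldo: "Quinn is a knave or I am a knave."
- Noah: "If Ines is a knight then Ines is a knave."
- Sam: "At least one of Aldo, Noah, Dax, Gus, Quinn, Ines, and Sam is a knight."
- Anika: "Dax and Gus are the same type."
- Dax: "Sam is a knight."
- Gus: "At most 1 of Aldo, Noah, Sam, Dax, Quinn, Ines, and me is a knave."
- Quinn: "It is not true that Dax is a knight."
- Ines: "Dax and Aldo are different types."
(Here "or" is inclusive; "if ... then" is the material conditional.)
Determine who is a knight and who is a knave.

Aldo is a knight, Noah is a knight, Sam is a knight, Anika is a knave, Dax is a knight, Gus is a knave, Quinn is a knave, and Ines is a knave.

As a knight, Aldo's statement "Quinn is a knave or I am a knave" should be true; it is.
As a knight, Noah's statement "if Ines is a knight then Ines is a knave" should be true; it is.
Sam is a knight, and the claim "at least one of Aldo, Noah, Dax, Gus, Quinn, Ines, and Sam is a knight" is indeed true.
As a knave, Anika's statement "Dax and Gus are the same type" should be false; it is.
Dax is a knight, and the claim "Sam is a knight" is indeed true.
Gus is a knave; "at most 1 of Aldo, Noah, Sam, Dax, Quinn, Ines, and me is a knave" is false, as required.
As a knave, Quinn's statement "it is not true that Dax is a knight" should be false; it is.
Ines is a knave, and the claim "Dax and Aldo are different types" is indeed false.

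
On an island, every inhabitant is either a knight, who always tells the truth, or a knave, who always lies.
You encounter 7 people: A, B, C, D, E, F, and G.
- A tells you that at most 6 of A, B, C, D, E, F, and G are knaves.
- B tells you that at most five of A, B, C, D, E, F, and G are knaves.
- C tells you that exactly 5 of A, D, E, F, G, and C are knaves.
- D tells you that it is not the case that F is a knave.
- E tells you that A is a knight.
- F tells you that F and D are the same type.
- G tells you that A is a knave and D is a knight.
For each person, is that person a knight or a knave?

As a knight, A's statement "at most 6 of A, B, C, D, E, F, and G are knaves" should be true; it is.
B (knight): "at most five of A, B, C, D, E, F, and G are knaves" — true. ✓
C (knave): "exactly 5 of A, D, E, F, G, and C are knaves" — false. ✓
D is a knight, so "it is not the case that F is a knave" must be true — and it is.
E is a knight, so "A is a knight" must be true — and it is.
F is a knight; "F and D are the same type" is true, as required.
G (knave): "A is a knave and D is a knight" — false. ✓

A is a knight, B is a knight, C is a knave, D is a knight, E is a knight, F is a knight, and G is a knave.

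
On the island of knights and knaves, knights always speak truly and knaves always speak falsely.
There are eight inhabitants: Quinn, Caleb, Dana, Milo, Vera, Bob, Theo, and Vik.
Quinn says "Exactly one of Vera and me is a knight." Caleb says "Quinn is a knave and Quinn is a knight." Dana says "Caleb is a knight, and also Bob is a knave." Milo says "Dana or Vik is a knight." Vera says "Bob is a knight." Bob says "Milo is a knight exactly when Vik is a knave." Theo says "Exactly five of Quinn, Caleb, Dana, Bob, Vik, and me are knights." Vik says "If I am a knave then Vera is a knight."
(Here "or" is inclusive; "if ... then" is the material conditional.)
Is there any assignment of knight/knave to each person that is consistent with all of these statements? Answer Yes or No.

Yes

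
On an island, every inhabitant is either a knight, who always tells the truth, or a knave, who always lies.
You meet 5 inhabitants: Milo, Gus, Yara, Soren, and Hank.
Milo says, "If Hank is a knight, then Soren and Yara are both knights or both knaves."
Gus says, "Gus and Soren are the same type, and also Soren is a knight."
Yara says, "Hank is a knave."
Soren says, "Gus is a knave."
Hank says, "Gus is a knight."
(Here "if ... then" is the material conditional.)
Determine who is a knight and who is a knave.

Milo is a knight, Gus is a knave, Yara is a knight, Soren is a knight, and Hank is a knave.

Since Milo is a knight, "if Hank is a knight, then Soren and Yara are both knights or both knaves" needs to be true, which holds.
Since Gus is a knave, "Gus and Soren are the same type, and also Soren is a knight" needs to be False, which holds.
Yara is a knight, so "Hank is a knave" must be true — and it is.
Soren (knight): "Gus is a knave" — true. ✓
Since Hank is a knave, "Gus is a knight" needs to be False, which holds.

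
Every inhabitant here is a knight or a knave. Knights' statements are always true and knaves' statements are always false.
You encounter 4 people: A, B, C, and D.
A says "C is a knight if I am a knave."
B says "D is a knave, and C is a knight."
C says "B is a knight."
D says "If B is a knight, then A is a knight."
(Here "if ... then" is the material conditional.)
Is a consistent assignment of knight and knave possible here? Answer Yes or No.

Yes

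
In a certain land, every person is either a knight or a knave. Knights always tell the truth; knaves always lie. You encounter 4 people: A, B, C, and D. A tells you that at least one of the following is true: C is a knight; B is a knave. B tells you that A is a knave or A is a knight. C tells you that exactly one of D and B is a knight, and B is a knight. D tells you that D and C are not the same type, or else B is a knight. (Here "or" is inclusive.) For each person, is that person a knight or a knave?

Knights: B and D. Knaves: A and C.

Since A is a knave, "at least one of the following is true: C is a knight; B is a knave" needs to be false, which holds.
Since B is a knight, "A is a knave or A is a knight" needs to be true, which holds.
C is a knave, so "exactly one of D and B is a knight, and B is a knight" must be false — and it is.
D (knight): "D and C are not the same type, or else B is a knight" — true. ✓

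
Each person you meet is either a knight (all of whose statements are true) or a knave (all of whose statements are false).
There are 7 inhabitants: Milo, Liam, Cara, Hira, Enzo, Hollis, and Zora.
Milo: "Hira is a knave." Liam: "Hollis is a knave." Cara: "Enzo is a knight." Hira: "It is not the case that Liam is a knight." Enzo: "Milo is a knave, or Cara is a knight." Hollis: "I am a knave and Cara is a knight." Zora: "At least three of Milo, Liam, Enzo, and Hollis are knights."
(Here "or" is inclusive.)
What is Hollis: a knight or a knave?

Hollis is a knave.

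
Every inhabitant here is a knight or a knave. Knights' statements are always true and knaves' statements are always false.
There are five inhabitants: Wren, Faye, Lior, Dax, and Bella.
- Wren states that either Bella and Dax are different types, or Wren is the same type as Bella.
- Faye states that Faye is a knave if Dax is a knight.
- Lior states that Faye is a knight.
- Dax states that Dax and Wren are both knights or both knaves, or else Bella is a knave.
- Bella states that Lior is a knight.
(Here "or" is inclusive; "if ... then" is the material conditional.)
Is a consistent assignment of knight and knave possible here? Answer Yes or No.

Yes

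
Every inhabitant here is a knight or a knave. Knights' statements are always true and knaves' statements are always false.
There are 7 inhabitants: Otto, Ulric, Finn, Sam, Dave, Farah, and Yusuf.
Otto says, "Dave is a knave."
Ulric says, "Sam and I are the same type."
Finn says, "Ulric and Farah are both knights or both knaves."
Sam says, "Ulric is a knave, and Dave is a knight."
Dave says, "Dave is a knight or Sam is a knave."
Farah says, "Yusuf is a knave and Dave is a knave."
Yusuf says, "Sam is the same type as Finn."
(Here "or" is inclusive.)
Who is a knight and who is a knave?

Otto is a knave, Ulric is a knave, Finn is a knight, Sam is a knight, Dave is a knight, Farah is a knave, and Yusuf is a knight.

Otto is a knave; "Dave is a knave" is false, as required.
Ulric is a knave; "Sam and I are the same type" is false, as required.
Finn (knight): "Ulric and Farah are both knights or both knaves" — True. ✓
Sam (knight): "Ulric is a knave, and Dave is a knight" — True. ✓
Dave is a knight; "Dave is a knight or Sam is a knave" is True, as required.
Farah is a knave; "Yusuf is a knave and Dave is a knave" is false, as required.
Yusuf is a knight, and the claim "Sam is the same type as Finn" is indeed True.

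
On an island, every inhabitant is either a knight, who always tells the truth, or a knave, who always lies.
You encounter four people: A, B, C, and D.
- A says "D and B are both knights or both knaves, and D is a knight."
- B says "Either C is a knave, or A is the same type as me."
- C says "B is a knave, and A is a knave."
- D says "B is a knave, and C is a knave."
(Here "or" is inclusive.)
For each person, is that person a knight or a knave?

Knights: B. Knaves: A, C, and D.

Suppose A is a knight. Then A's statement "D and B are both knights or both knaves, and D is a knight" would have to be true. Checking the 8 ways to assign the others, none is consistent with every speaker.
(For instance, with B=knight, C=knave, D=knave, A's claim "D and B are both knights or both knaves, and D is a knight" comes out false where it would need to be true.)
So A must be a knave, making "D and B are both knights or both knaves, and D is a knight" false. Taking A=knave, B=knight, C=knave, D=knave, each remaining statement checks out:
  B (knight): "either C is a knave, or A is the same type as me" — true. ✓
  C (knave): "B is a knave, and A is a knave" — false. ✓
  D (knave): "B is a knave, and C is a knave" — false. ✓
This is the unique consistent assignment.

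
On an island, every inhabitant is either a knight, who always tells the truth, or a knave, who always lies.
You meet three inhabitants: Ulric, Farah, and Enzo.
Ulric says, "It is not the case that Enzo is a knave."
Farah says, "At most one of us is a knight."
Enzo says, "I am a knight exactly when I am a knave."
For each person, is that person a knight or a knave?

Ulric is a knave, Farah is a knight, and Enzo is a knave.

Suppose Ulric is a knight. Then Ulric's statement "it is not the case that Enzo is a knave" would have to be true. Checking the 4 ways to assign the others, none is consistent with every speaker.
(For instance, with Farah=knight, Enzo=knave, Ulric's claim "it is not the case that Enzo is a knave" comes out false where it would need to be true.)
So Ulric must be a knave, making "it is not the case that Enzo is a knave" false. Taking Ulric=knave, Farah=knight, Enzo=knave, each remaining statement checks out:
  Farah (knight): "at most one of us is a knight" — true. ✓
  Enzo (knave): "I am a knight exactly when I am a knave" — false. ✓
This is the unique consistent assignment.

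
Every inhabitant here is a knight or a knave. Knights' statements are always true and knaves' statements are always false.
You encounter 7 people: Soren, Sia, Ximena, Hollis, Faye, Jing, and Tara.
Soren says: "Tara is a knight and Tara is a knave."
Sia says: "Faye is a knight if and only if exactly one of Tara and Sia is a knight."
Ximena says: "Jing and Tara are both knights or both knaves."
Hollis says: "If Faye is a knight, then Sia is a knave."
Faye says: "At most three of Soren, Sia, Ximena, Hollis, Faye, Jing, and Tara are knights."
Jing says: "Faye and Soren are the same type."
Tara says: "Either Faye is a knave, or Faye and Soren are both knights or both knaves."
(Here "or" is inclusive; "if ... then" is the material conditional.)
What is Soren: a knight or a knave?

Soren is a knave.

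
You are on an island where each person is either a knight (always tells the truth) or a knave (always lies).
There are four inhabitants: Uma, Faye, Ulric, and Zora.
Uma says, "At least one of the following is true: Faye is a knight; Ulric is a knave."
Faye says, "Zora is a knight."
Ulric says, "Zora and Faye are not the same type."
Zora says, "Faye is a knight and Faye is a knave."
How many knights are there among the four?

1

The unique consistent assignment is Uma=knight, Faye=knave, Ulric=knave, Zora=knave.
That has 1 knight.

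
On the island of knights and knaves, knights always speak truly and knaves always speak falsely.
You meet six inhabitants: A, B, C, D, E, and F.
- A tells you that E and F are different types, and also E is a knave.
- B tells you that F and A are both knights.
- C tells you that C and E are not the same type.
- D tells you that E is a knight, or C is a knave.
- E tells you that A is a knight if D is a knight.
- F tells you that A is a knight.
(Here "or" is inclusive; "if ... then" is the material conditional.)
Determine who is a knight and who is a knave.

A is a knave, so "E and F are different types, and also E is a knave" must be False — and it is.
Since B is a knave, "F and A are both knights" needs to be False, which holds.
As a knave, C's statement "C and E are not the same type" should be False; it is.
D is a knight, so "E is a knight, or C is a knave" must be True — and it is.
E is a knave, so "A is a knight if D is a knight" must be False — and it is.
As a knave, F's statement "A is a knight" should be False; it is.

A is a knave, B is a knave, C is a knave, D is a knight, E is a knave, and F is a knave.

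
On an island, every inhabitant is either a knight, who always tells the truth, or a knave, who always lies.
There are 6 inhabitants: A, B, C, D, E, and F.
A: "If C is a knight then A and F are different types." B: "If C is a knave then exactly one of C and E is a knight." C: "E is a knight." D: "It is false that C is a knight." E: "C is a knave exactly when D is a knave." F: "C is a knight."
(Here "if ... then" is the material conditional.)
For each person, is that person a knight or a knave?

A is a knight, B is a knave, C is a knave, D is a knight, E is a knave, and F is a knave.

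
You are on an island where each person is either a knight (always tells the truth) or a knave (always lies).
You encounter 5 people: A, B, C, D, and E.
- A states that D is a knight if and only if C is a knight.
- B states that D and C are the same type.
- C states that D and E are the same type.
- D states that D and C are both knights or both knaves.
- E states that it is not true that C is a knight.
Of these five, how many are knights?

1

The unique consistent assignment is A=knave, B=knave, C=knight, D=knave, E=knave.
That has 1 knight.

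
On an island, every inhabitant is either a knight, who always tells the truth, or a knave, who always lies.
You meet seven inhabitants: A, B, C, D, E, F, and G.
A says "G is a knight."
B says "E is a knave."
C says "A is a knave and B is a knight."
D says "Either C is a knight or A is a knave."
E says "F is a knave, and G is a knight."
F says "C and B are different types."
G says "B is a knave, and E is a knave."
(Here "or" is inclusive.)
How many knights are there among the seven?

The unique consistent assignment is A=knave, B=knight, C=knight, D=knight, E=knave, F=knave, G=knave.
That has 3 knights.

3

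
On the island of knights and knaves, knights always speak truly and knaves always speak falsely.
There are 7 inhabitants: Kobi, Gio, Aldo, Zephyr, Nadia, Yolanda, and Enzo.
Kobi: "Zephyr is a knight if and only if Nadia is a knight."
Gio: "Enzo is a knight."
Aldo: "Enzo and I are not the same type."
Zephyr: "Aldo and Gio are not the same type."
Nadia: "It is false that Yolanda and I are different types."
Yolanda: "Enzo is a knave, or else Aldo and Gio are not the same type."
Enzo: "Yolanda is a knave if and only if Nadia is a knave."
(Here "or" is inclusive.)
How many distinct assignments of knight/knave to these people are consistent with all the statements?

2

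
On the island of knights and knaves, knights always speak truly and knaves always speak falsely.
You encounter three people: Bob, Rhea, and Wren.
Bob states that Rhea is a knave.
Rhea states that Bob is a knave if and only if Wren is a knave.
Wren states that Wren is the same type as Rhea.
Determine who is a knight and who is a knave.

Since Bob is a knave, "Rhea is a knave" needs to be false, which holds.
Since Rhea is a knight, "Bob is a knave if and only if Wren is a knave" needs to be true, which holds.
Wren is a knave; "Wren is the same type as Rhea" is false, as required.

Bob is a knave, Rhea is a knight, and Wren is a knave.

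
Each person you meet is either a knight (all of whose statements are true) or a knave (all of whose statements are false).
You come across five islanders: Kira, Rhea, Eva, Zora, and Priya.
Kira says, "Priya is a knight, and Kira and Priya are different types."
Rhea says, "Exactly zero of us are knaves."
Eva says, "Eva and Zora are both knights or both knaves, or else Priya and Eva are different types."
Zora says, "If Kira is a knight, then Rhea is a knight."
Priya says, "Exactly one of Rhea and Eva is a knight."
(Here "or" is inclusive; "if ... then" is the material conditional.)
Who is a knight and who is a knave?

Kira is a knave, Rhea is a knave, Eva is a knave, Zora is a knight, and Priya is a knave.

Since Kira is a knave, "Priya is a knight, and Kira and Priya are different types" needs to be false, which holds.
Rhea is a knave; "exactly zero of us are knaves" is false, as required.
Since Eva is a knave, "Eva and Zora are both knights or both knaves, or else Priya and Eva are different types" needs to be false, which holds.
As a knight, Zora's statement "if Kira is a knight, then Rhea is a knight" should be True; it is.
Priya is a knave; "exactly one of Rhea and Eva is a knight" is false, as required.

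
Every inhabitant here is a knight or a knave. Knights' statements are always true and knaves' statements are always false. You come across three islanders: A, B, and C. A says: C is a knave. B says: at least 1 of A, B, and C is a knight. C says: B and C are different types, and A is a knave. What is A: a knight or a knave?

A is a knight.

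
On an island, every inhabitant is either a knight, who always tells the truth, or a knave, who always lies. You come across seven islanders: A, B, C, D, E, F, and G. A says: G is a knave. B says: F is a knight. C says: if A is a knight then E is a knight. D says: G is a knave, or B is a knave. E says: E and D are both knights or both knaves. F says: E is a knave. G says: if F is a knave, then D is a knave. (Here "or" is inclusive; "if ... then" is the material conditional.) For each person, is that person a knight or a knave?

Knights: A, C, D, and E. Knaves: B, F, and G.

A is a knight, so "G is a knave" must be True — and it is.
As a knave, B's statement "F is a knight" should be False; it is.
C (knight): "if A is a knight then E is a knight" — True. ✓
D is a knight, so "G is a knave, or B is a knave" must be True — and it is.
E is a knight, so "E and D are both knights or both knaves" must be True — and it is.
F is a knave, so "E is a knave" must be False — and it is.
G is a knave; "if F is a knave, then D is a knave" is False, as required.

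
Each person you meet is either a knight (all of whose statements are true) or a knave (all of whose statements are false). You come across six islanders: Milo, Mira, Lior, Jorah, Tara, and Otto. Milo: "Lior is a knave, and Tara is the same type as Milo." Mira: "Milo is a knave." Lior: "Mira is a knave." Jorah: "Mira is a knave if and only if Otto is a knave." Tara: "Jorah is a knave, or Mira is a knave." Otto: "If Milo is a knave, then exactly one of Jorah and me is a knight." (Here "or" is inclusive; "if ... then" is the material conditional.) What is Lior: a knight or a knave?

Consistent assignments: {Milo=knave, Mira=knight, Lior=knave, Jorah=knave, Tara=knight, Otto=knave}
In every consistent assignment, Lior is a knave.

Lior is a knave.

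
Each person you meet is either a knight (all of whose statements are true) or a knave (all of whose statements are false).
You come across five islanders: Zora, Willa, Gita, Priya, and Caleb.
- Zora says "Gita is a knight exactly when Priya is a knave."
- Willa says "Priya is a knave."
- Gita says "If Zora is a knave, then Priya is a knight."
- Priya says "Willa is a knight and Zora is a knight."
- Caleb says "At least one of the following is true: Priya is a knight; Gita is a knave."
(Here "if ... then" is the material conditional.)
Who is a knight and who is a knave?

Zora is a knave, Willa is a knight, Gita is a knave, Priya is a knave, and Caleb is a knight.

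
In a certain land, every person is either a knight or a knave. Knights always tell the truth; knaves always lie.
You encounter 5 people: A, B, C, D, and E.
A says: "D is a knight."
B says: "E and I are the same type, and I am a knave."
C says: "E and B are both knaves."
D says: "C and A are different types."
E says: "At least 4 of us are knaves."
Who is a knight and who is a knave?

A is a knave, and the claim "D is a knight" is indeed false.
B (knave): "E and I are the same type, and I am a knave" — false. ✓
C is a knave; "E and B are both knaves" is false, as required.
D is a knave, and the claim "C and A are different types" is indeed false.
E is a knight, and the claim "at least 4 of us are knaves" is indeed True.

Knights: E. Knaves: A, B, C, and D.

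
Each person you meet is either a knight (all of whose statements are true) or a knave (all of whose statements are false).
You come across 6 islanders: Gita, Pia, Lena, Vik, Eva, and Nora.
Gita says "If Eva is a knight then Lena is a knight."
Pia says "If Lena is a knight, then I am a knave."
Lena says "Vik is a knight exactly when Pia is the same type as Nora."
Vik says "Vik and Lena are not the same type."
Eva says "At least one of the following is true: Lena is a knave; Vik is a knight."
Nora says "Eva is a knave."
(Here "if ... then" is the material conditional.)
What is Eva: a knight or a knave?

Consistent assignments: {Gita=knave, Pia=knight, Lena=knave, Vik=knight, Eva=knight, Nora=knave}
In every consistent assignment, Eva is a knight.

Eva is a knight.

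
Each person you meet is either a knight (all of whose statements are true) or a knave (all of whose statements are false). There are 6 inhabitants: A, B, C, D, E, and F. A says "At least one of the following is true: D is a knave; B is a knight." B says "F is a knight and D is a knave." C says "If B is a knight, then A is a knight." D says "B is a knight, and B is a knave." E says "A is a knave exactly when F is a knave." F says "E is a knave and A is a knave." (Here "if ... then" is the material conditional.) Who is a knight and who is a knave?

A is a knight, and the claim "at least one of the following is true: D is a knave; B is a knight" is indeed True.
B (knave): "F is a knight and D is a knave" — false. ✓
C is a knight; "if B is a knight, then A is a knight" is True, as required.
Since D is a knave, "B is a knight, and B is a knave" needs to be false, which holds.
As a knave, E's statement "A is a knave exactly when F is a knave" should be false; it is.
F (knave): "E is a knave and A is a knave" — false. ✓

Knights: A and C. Knaves: B, D, E, and F.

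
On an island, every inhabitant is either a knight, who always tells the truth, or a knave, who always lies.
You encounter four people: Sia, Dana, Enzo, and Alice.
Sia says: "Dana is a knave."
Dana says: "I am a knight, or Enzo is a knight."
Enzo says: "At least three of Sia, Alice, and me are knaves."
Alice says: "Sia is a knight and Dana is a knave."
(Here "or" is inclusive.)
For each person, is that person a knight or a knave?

Sia is a knight, Dana is a knave, Enzo is a knave, and Alice is a knight.

Suppose Sia is a knave. Then Sia's statement "Dana is a knave" would have to be false. Checking the 8 ways to assign the others, none is consistent with every speaker.
(For instance, with Dana=knave, Enzo=knave, Alice=knight, Sia's claim "Dana is a knave" comes out true where it would need to be false.)
So Sia must be a knight, making "Dana is a knave" true. Taking Sia=knight, Dana=knave, Enzo=knave, Alice=knight, each remaining statement checks out:
  Dana (knave): "I am a knight, or Enzo is a knight" — false. ✓
  Enzo (knave): "at least three of Sia, Alice, and me are knaves" — false. ✓
  Alice (knight): "Sia is a knight and Dana is a knave" — true. ✓
This is the unique consistent assignment.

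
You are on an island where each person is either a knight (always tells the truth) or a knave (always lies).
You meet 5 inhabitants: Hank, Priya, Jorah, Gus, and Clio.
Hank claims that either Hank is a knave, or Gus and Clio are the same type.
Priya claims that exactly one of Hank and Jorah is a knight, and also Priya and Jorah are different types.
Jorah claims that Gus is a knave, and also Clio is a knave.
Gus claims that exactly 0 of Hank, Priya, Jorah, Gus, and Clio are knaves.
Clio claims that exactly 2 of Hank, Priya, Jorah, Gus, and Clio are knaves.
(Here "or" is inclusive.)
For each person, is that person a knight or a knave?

Hank is a knight, Priya is a knave, Jorah is a knight, Gus is a knave, and Clio is a knave.

Suppose Hank is a knave. Then Hank's statement "either Hank is a knave, or Gus and Clio are the same type" would have to be false. Checking the 16 ways to assign the others, none is consistent with every speaker.
(For instance, with Priya=knave, Jorah=knight, Gus=knave, Clio=knave, Hank's claim "either Hank is a knave, or Gus and Clio are the same type" comes out true where it would need to be false.)
So Hank must be a knight, making "either Hank is a knave, or Gus and Clio are the same type" true. Taking Hank=knight, Priya=knave, Jorah=knight, Gus=knave, Clio=knave, each remaining statement checks out:
  Priya (knave): "exactly one of Hank and Jorah is a knight, and also Priya and Jorah are different types" — false. ✓
  Jorah (knight): "Gus is a knave, and also Clio is a knave" — true. ✓
  Gus (knave): "exactly 0 of Hank, Priya, Jorah, Gus, and Clio are knaves" — false. ✓
  Clio (knave): "exactly 2 of Hank, Priya, Jorah, Gus, and Clio are knaves" — false. ✓
This is the unique consistent assignment.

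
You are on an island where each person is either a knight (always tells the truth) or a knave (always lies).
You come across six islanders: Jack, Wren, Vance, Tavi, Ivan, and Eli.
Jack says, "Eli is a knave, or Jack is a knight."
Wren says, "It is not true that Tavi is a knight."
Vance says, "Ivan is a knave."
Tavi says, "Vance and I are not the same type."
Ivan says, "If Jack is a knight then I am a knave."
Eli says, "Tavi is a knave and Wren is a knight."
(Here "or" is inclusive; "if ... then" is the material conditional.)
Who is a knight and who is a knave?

Jack is a knave, Wren is a knight, Vance is a knave, Tavi is a knave, Ivan is a knight, and Eli is a knight.

As a knave, Jack's statement "Eli is a knave, or Jack is a knight" should be false; it is.
Wren is a knight, and the claim "it is not true that Tavi is a knight" is indeed true.
Vance (knave): "Ivan is a knave" — false. ✓
Tavi is a knave, so "Vance and I are not the same type" must be false — and it is.
Ivan is a knight, and the claim "if Jack is a knight then I am a knave" is indeed true.
Eli (knight): "Tavi is a knave and Wren is a knight" — true. ✓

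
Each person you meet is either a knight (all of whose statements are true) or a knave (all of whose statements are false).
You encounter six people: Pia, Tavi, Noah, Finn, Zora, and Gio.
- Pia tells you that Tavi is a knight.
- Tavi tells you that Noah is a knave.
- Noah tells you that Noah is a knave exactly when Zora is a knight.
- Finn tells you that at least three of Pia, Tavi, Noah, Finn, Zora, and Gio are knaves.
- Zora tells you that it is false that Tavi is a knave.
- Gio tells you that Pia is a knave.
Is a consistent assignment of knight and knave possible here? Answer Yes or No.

Yes

One consistent assignment: Pia=knave, Tavi=knave, Noah=knight, Finn=knight, Zora=knave, Gio=knight.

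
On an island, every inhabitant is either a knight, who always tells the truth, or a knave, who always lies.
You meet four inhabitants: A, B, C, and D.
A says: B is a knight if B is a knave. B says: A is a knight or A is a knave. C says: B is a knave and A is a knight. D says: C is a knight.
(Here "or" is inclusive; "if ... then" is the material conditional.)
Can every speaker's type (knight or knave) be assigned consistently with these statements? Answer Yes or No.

Yes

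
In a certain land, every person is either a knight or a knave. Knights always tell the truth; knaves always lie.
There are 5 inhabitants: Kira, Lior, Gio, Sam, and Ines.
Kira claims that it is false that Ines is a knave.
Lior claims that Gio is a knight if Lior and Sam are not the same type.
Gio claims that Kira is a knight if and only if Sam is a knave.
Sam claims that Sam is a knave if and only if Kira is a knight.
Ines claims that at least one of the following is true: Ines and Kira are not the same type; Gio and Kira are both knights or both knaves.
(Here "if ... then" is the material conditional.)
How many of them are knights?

3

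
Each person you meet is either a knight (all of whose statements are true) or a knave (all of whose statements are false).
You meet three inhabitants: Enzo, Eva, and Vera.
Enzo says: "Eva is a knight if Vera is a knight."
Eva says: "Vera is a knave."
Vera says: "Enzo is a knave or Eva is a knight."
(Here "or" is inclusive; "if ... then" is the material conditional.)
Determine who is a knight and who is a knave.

Enzo is a knave, Eva is a knave, and Vera is a knight.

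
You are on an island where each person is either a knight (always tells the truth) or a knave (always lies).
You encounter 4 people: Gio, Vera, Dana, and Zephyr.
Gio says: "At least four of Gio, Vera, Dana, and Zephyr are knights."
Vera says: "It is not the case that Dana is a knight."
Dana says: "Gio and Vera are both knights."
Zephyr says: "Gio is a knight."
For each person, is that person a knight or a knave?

As a knave, Gio's statement "at least four of Gio, Vera, Dana, and Zephyr are knights" should be false; it is.
Vera is a knight, so "it is not the case that Dana is a knight" must be true — and it is.
Dana is a knave, so "Gio and Vera are both knights" must be false — and it is.
Zephyr (knave): "Gio is a knight" — false. ✓

Knights: Vera. Knaves: Gio, Dana, and Zephyr.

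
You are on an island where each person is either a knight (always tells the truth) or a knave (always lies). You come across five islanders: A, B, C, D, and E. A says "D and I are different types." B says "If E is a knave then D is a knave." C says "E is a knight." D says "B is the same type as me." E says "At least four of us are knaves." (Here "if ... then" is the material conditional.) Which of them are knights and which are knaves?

A (knight): "D and I are different types" — true. ✓
B (knight): "if E is a knave then D is a knave" — true. ✓
As a knave, C's statement "E is a knight" should be False; it is.
D is a knave, and the claim "B is the same type as me" is indeed False.
E is a knave, so "at least four of us are knaves" must be False — and it is.

A is a knight, B is a knight, C is a knave, D is a knave, and E is a knave.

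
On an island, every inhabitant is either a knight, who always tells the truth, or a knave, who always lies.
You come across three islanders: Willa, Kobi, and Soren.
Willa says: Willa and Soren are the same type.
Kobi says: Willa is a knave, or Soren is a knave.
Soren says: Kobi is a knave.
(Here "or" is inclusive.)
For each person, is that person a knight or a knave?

Suppose Willa is a knave. Then Willa's statement "Willa and Soren are the same type" would have to be false. Checking the 4 ways to assign the others, none is consistent with every speaker.
(For instance, with Kobi=knave, Soren=knight, Kobi's claim "Willa is a knave, or Soren is a knave" comes out true where it would need to be false.)
So Willa must be a knight, making "Willa and Soren are the same type" true. Taking Willa=knight, Kobi=knave, Soren=knight, each remaining statement checks out:
  Kobi (knave): "Willa is a knave, or Soren is a knave" — false. ✓
  Soren (knight): "Kobi is a knave" — true. ✓
This is the unique consistent assignment.

Willa is a knight, Kobi is a knave, and Soren is a knight.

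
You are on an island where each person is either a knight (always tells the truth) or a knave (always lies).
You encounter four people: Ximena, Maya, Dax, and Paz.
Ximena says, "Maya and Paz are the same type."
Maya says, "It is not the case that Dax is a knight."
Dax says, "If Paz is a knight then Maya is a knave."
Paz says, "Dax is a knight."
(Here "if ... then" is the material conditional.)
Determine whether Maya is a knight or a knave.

Consistent assignments: {Ximena=knave, Maya=knave, Dax=knight, Paz=knight}
In every consistent assignment, Maya is a knave.

Maya is a knave.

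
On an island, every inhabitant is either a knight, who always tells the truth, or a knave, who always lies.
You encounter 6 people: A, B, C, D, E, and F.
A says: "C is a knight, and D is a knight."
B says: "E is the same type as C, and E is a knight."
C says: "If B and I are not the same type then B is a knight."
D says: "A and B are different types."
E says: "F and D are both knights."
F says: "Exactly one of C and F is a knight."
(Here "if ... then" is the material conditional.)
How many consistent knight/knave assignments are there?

0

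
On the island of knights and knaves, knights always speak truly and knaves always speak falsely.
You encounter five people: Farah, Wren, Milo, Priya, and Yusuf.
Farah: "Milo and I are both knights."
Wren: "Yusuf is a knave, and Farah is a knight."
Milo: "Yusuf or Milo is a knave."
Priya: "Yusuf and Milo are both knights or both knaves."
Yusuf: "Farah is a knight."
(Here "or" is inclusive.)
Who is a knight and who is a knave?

Farah is a knave, Wren is a knave, Milo is a knight, Priya is a knave, and Yusuf is a knave.

Farah is a knave; "Milo and I are both knights" is False, as required.
Wren (knave): "Yusuf is a knave, and Farah is a knight" — False. ✓
Milo is a knight, and the claim "Yusuf or Milo is a knave" is indeed True.
Priya (knave): "Yusuf and Milo are both knights or both knaves" — False. ✓
Yusuf is a knave, so "Farah is a knight" must be False — and it is.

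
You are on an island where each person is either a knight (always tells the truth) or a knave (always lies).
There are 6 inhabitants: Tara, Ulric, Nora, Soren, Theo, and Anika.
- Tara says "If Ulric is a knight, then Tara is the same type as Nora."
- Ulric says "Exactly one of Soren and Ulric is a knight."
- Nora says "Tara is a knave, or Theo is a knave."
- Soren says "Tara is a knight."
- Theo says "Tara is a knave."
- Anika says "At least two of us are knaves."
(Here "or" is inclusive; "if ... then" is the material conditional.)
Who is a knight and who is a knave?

Tara is a knave, so "if Ulric is a knight, then Tara is the same type as Nora" must be false — and it is.
Ulric is a knight, so "exactly one of Soren and Ulric is a knight" must be true — and it is.
As a knight, Nora's statement "Tara is a knave, or Theo is a knave" should be true; it is.
Soren (knave): "Tara is a knight" — false. ✓
As a knight, Theo's statement "Tara is a knave" should be true; it is.
Since Anika is a knight, "at least two of us are knaves" needs to be true, which holds.

Knights: Ulric, Nora, Theo, and Anika. Knaves: Tara and Soren.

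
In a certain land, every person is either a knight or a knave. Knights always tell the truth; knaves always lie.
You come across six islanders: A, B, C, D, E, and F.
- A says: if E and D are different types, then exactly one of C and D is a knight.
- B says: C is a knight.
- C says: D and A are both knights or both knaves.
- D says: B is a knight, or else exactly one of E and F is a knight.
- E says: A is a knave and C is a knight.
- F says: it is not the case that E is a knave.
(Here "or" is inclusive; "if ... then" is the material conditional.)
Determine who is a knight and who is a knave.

Knights: A. Knaves: B, C, D, E, and F.

A (knight): "if E and D are different types, then exactly one of C and D is a knight" — True. ✓
B (knave): "C is a knight" — False. ✓
Since C is a knave, "D and A are both knights or both knaves" needs to be False, which holds.
As a knave, D's statement "B is a knight, or else exactly one of E and F is a knight" should be False; it is.
E (knave): "A is a knave and C is a knight" — False. ✓
F is a knave; "it is not the case that E is a knave" is False, as required.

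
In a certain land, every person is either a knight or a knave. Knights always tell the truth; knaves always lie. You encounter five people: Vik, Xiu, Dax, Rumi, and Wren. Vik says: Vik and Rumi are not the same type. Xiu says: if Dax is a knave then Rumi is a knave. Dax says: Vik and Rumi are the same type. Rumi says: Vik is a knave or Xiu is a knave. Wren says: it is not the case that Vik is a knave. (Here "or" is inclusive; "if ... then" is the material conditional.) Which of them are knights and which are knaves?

Suppose Vik is a knave. Then Vik's statement "Vik and Rumi are not the same type" would have to be false. Checking the 16 ways to assign the others, none is consistent with every speaker.
(For instance, with Xiu=knight, Dax=knave, Rumi=knave, Wren=knight, Dax's claim "Vik and Rumi are the same type" comes out true where it would need to be false.)
So Vik must be a knight, making "Vik and Rumi are not the same type" true. Taking Vik=knight, Xiu=knight, Dax=knave, Rumi=knave, Wren=knight, each remaining statement checks out:
  Xiu (knight): "if Dax is a knave then Rumi is a knave" — true. ✓
  Dax (knave): "Vik and Rumi are the same type" — false. ✓
  Rumi (knave): "Vik is a knave or Xiu is a knave" — false. ✓
  Wren (knight): "it is not the case that Vik is a knave" — true. ✓
This is the unique consistent assignment.

Vik is a knight, Xiu is a knight, Dax is a knave, Rumi is a knave, and Wren is a knight.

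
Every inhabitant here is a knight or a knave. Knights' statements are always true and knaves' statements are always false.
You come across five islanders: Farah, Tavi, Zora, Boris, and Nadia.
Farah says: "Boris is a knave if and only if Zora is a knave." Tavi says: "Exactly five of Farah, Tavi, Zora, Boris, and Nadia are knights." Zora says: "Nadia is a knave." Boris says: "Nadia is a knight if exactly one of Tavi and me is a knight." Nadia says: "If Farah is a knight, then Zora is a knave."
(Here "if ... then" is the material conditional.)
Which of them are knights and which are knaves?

Knights: Boris and Nadia. Knaves: Farah, Tavi, and Zora.

Suppose Farah is a knight. Then Farah's statement "Boris is a knave if and only if Zora is a knave" would have to be true. Checking the 16 ways to assign the others, none is consistent with every speaker.
(For instance, with Tavi=knave, Zora=knave, Boris=knight, Nadia=knight, Farah's claim "Boris is a knave if and only if Zora is a knave" comes out false where it would need to be true.)
So Farah must be a knave, making "Boris is a knave if and only if Zora is a knave" false. Taking Farah=knave, Tavi=knave, Zora=knave, Boris=knight, Nadia=knight, each remaining statement checks out:
  Tavi (knave): "exactly five of Farah, Tavi, Zora, Boris, and Nadia are knights" — false. ✓
  Zora (knave): "Nadia is a knave" — false. ✓
  Boris (knight): "Nadia is a knight if exactly one of Tavi and me is a knight" — true. ✓
  Nadia (knight): "if Farah is a knight, then Zora is a knave" — true. ✓
This is the unique consistent assignment.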